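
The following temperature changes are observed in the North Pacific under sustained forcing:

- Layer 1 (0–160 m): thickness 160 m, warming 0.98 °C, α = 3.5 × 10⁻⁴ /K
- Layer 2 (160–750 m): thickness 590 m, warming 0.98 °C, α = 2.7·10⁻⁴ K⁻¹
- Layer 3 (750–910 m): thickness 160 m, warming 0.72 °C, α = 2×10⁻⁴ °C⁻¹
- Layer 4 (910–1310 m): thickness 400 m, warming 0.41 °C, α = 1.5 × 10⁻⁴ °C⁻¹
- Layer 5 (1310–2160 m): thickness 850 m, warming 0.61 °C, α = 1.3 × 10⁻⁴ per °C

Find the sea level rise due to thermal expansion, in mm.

about 326 mm

3.5×10⁻⁴ × 0.98 × 160 = 0.05488 m
Layer 2: 0.98 × 590 × 2.7×10⁻⁴ = 0.156114 m
2×10⁻⁴ × 160 × 0.72 = 0.02304 m
Layer 4: 400 × 0.41 × 1.5×10⁻⁴ = 0.02460 m
Layer 5: 0.61 × 850 × 1.3×10⁻⁴ = 0.067405 m
Δh = 0.05488 + 0.156114 + 0.02304 + 0.02460 + 0.067405 = 0.326039 m ≈ 326 mm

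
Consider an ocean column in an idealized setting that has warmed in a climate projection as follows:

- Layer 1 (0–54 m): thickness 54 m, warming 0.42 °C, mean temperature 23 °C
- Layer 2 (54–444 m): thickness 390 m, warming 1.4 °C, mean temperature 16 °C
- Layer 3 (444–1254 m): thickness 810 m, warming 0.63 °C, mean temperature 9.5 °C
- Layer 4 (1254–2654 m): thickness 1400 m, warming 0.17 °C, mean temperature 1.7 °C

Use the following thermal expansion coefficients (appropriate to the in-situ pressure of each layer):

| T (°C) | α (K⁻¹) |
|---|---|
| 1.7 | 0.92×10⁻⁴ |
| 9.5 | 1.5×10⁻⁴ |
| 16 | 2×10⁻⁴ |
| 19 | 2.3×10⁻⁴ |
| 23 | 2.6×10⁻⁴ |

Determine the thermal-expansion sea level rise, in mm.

Δh ≈ 214 mm

Layer 1 at 23 °C → α = 2.6×10⁻⁴ K⁻¹
Layer 2 at 16 °C → α = 2×10⁻⁴ K⁻¹
Layer 3 at 9.5 °C → α = 1.5×10⁻⁴ K⁻¹
Layer 4 at 1.7 °C → α = 0.92×10⁻⁴ K⁻¹
0–54 m: 0.42 × 54 × 2.6×10⁻⁴ = 0.0058968 m
Layer 2: 390 × 1.4 × 2×10⁻⁴ = 0.10920 m
444–1254 m: 0.63 × 1.5×10⁻⁴ × 810 = 0.076545 m
1254–2654 m: 0.17 × 1400 × 0.92×10⁻⁴ = 0.021896 m
Δh = 0.0058968 + 0.10920 + 0.076545 + 0.021896 = 0.2135378 m ≈ 214 mm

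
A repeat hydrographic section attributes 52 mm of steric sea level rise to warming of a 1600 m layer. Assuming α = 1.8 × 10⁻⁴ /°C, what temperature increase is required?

ΔT = Δh/(αH) = 0.052 / (1.8×10⁻⁴ × 1600) ≈ 0.1806 K

0.181 K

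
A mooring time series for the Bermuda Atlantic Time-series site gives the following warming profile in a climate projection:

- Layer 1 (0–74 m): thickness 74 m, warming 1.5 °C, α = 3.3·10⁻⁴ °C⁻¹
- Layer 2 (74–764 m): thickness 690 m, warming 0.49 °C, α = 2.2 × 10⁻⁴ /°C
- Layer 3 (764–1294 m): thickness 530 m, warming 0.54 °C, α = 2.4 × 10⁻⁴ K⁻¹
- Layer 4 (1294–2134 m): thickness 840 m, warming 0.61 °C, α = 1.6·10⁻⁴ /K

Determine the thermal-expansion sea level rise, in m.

0–74 m: 74 × 1.5 × 3.3×10⁻⁴ = 0.03663 m
Layer 2: 0.49 × 690 × 2.2×10⁻⁴ = 0.074382 m
2.4×10⁻⁴ × 0.54 × 530 = 0.068688 m
1294–2134 m: 840 × 0.61 × 1.6×10⁻⁴ = 0.081984 m
Δh = 0.03663 + 0.074382 + 0.068688 + 0.081984 = 0.261684 m

Δh = 0.262 m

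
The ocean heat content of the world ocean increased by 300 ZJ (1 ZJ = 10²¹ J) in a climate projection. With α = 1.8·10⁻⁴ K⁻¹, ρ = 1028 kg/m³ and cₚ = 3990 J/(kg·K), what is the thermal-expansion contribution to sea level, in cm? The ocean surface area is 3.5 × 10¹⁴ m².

Per unit area: Q = 300×10²¹ / (3.5×10¹⁴) ≈ 8.571×10⁸ J/m²
Δh = αQ/(ρcₚ) = 1.8×10⁻⁴ × 8.571×10⁸ / (1028 × 3990) ≈ 0.037613 m

Δh = 3.76 cm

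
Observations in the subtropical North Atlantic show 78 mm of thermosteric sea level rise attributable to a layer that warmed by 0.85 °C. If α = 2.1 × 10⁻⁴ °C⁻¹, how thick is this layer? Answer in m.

about 437 m

H = Δh/(αΔT) = 0.078 / (2.1×10⁻⁴ × 0.85) ≈ 437.0 m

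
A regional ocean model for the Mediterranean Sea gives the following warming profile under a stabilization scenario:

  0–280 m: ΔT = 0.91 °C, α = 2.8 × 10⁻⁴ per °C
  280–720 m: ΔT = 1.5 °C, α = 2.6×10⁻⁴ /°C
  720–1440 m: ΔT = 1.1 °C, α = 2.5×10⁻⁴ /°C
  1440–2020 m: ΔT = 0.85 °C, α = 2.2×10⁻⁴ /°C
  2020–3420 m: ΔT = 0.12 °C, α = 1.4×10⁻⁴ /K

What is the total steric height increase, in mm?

Layer 1: 2.8×10⁻⁴ × 280 × 0.91 = 0.071344 m
Layer 2: 440 × 2.6×10⁻⁴ × 1.5 = 0.17160 m
Layer 3: 720 × 2.5×10⁻⁴ × 1.1 = 0.19800 m
Layer 4: 0.85 × 580 × 2.2×10⁻⁴ = 0.10846 m
Layer 5: 0.12 × 1400 × 1.4×10⁻⁴ = 0.02352 m
Δh = 0.071344 + 0.17160 + 0.19800 + 0.10846 + 0.02352 = 0.572924 m ≈ 570 mm

about 570 mm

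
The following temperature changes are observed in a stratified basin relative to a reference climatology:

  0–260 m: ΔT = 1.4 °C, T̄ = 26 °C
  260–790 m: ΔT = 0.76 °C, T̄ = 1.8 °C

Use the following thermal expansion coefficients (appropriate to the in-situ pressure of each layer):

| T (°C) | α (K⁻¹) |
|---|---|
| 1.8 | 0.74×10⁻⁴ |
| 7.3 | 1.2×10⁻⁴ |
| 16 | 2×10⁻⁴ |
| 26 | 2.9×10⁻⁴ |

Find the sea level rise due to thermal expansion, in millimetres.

Layer 1 at 26 °C → α = 2.9×10⁻⁴ K⁻¹
Layer 2 at 1.8 °C → α = 0.74×10⁻⁴ K⁻¹
0–260 m: 2.9×10⁻⁴ × 260 × 1.4 = 0.10556 m
260–790 m: 0.74×10⁻⁴ × 0.76 × 530 = 0.0298072 m
Δh = 0.10556 + 0.0298072 = 0.1353672 m

Δh ≈ 140 mm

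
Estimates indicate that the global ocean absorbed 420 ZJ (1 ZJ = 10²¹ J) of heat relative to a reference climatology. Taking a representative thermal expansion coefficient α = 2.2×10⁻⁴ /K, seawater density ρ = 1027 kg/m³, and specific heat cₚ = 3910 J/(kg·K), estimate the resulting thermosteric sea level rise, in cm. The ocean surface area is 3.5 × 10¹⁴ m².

about 6.57 cm

Per unit area: Q = 420×10²¹ / (3.5×10¹⁴) = 1.2×10⁹ J/m²
Δh = αQ/(ρcₚ) = 2.2×10⁻⁴ × 1.2×10⁹ / (1027 × 3910) ≈ 0.065744 m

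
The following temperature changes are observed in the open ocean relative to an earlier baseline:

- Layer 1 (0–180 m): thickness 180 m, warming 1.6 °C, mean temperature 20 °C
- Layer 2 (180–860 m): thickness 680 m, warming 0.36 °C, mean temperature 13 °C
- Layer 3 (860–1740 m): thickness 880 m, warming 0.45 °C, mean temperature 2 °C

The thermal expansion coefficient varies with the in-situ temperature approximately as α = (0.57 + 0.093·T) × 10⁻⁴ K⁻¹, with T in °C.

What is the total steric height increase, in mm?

143 mm of thermosteric rise

Layer 1: α = (0.57 + 0.093×20)×10⁻⁴ = 2.43×10⁻⁴ K⁻¹
Layer 2: α = (0.57 + 0.093×13)×10⁻⁴ = 1.779×10⁻⁴ K⁻¹
Layer 3: α = (0.57 + 0.093×2)×10⁻⁴ = 0.756×10⁻⁴ K⁻¹
0–180 m: 2.43×10⁻⁴ × 180 × 1.6 = 0.069984 m
Layer 2: 0.36 × 1.779×10⁻⁴ × 680 = 0.04354992 m
860–1740 m: 0.756×10⁻⁴ × 880 × 0.45 = 0.0299376 m
Δh = 0.069984 + 0.04354992 + 0.0299376 = 0.14347152 m ≈ 143 mm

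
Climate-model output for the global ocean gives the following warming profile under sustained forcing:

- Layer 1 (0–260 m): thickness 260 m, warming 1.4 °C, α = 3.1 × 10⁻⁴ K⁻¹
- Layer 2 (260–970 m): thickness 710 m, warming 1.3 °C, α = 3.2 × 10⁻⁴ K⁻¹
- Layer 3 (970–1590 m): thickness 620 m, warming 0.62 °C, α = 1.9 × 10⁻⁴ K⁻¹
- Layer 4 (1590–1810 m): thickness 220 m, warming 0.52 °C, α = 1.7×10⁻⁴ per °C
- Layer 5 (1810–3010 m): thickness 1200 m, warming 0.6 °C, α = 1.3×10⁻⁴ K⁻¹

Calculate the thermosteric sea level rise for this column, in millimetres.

260 × 1.4 × 3.1×10⁻⁴ = 0.11284 m
1.3 × 710 × 3.2×10⁻⁴ = 0.29536 m
Layer 3: 1.9×10⁻⁴ × 620 × 0.62 = 0.073036 m
1.7×10⁻⁴ × 220 × 0.52 = 0.019448 m
1810–3010 m: 0.6 × 1200 × 1.3×10⁻⁴ = 0.09360 m
Δh = 0.11284 + 0.29536 + 0.073036 + 0.019448 + 0.09360 = 0.594284 m

about 594 mm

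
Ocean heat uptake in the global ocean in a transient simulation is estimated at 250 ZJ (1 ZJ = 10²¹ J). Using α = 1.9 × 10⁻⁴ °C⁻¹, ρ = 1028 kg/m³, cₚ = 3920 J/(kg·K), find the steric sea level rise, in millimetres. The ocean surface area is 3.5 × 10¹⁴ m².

Δh ≈ 33.7 mm

Per unit area: Q = 250×10²¹ / (3.5×10¹⁴) ≈ 7.143×10⁸ J/m²
Δh = αQ/(ρcₚ) = 1.9×10⁻⁴ × 7.143×10⁸ / (1028 × 3920) ≈ 0.033679 m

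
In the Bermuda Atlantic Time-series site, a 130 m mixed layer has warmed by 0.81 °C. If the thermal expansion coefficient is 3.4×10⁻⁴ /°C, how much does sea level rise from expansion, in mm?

Δh = αΔT·H = 3.4×10⁻⁴ × 0.81 × 130 = 0.035802 m

36 mm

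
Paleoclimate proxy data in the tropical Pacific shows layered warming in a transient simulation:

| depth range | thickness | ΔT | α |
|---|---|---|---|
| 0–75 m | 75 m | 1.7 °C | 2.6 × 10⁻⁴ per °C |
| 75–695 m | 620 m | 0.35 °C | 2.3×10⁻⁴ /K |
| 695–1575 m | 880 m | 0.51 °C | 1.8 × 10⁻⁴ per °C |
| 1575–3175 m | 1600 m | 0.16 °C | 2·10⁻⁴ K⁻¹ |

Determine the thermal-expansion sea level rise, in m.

Layer 1: 1.7 × 2.6×10⁻⁴ × 75 = 0.03315 m
75–695 m: 0.35 × 620 × 2.3×10⁻⁴ = 0.04991 m
695–1575 m: 880 × 1.8×10⁻⁴ × 0.51 = 0.080784 m
0.16 × 2×10⁻⁴ × 1600 = 0.05120 m
Δh = 0.03315 + 0.04991 + 0.080784 + 0.05120 = 0.215044 m

0.215 m of thermosteric rise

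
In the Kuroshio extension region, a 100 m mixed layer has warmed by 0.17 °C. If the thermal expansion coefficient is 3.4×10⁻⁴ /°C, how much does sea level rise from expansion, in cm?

Δh = αΔT·H = 3.4×10⁻⁴ × 0.17 × 100 = 0.00578 m

0.58 cm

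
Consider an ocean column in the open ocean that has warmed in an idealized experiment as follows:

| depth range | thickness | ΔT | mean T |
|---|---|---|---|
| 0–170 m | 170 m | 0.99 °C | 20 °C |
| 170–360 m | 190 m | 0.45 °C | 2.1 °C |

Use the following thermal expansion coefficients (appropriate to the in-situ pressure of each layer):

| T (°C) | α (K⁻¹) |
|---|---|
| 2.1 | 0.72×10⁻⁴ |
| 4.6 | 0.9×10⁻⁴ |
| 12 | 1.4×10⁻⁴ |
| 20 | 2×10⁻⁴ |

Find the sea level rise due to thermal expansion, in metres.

Layer 1 at 20 °C → α = 2×10⁻⁴ K⁻¹
Layer 2 at 2.1 °C → α = 0.72×10⁻⁴ K⁻¹
2×10⁻⁴ × 170 × 0.99 = 0.03366 m
170–360 m: 0.72×10⁻⁴ × 0.45 × 190 = 0.006156 m
Δh = 0.03366 + 0.006156 = 0.039816 m

Δh ≈ 0.0398 m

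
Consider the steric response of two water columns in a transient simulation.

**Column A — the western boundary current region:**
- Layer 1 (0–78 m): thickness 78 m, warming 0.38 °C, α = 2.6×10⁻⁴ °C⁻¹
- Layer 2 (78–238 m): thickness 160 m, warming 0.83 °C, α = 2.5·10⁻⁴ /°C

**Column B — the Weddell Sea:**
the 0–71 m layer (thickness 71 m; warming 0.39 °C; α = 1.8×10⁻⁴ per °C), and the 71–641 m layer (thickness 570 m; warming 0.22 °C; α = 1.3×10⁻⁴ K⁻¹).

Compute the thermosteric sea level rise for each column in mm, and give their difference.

A 0.38 × 78 × 2.6×10⁻⁴ = 0.0077064 m
A 160 × 2.5×10⁻⁴ × 0.83 = 0.03320 m
A total: 0.0409064 m
B 0.39 × 1.8×10⁻⁴ × 71 = 0.0049842 m
B 71–641 m: 1.3×10⁻⁴ × 570 × 0.22 = 0.016302 m
B total: 0.0212862 m
Difference: 0.0409064 − 0.0212862 = 0.0196202 m

A: 41 mm; B: 21 mm; difference 20 mm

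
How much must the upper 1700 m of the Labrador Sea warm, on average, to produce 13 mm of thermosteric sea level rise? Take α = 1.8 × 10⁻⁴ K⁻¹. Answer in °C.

about 0.042 °C

ΔT = Δh/(αH) = 0.013 / (1.8×10⁻⁴ × 1700) ≈ 0.04248 °C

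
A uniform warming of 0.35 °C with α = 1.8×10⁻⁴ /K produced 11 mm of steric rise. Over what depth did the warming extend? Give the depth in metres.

H ≈ 175 m

H = Δh/(αΔT) = 0.011 / (1.8×10⁻⁴ × 0.35) ≈ 174.6 m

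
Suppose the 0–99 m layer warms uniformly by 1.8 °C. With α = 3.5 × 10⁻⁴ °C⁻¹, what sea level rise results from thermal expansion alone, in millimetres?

about 62 mm

Δh = αΔT·H = 3.5×10⁻⁴ × 1.8 × 99 = 0.06237 m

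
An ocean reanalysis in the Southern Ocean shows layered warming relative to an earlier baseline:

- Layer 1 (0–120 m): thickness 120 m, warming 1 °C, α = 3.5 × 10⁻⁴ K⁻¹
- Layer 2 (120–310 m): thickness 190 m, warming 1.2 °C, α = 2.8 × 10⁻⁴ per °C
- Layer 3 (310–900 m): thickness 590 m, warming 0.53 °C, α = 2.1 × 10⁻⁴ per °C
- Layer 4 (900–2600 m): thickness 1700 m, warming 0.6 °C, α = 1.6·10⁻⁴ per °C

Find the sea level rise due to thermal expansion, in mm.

Δh ≈ 335 mm

120 × 1 × 3.5×10⁻⁴ = 0.04200 m
120–310 m: 1.2 × 190 × 2.8×10⁻⁴ = 0.06384 m
Layer 3: 590 × 0.53 × 2.1×10⁻⁴ = 0.065667 m
Layer 4: 0.6 × 1.6×10⁻⁴ × 1700 = 0.16320 m
Δh = 0.04200 + 0.06384 + 0.065667 + 0.16320 = 0.334707 m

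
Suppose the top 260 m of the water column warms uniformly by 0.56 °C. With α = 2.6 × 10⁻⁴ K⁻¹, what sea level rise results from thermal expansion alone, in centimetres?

Δh = αΔT·H = 2.6×10⁻⁴ × 0.56 × 260 = 0.037856 m

about 3.79 cm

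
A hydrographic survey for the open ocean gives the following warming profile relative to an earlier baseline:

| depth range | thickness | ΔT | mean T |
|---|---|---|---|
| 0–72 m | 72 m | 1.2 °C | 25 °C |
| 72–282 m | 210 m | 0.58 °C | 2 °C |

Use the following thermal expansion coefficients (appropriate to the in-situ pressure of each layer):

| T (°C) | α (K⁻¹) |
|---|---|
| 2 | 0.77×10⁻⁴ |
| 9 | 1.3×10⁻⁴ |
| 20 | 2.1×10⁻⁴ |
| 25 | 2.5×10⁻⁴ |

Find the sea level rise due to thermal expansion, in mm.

Δh = 31.0 mm

Layer 1 at 25 °C → α = 2.5×10⁻⁴ K⁻¹
Layer 2 at 2 °C → α = 0.77×10⁻⁴ K⁻¹
Layer 1: 1.2 × 72 × 2.5×10⁻⁴ = 0.02160 m
Layer 2: 0.58 × 0.77×10⁻⁴ × 210 = 0.0093786 m
Δh = 0.02160 + 0.0093786 = 0.0309786 m ≈ 31.0 mm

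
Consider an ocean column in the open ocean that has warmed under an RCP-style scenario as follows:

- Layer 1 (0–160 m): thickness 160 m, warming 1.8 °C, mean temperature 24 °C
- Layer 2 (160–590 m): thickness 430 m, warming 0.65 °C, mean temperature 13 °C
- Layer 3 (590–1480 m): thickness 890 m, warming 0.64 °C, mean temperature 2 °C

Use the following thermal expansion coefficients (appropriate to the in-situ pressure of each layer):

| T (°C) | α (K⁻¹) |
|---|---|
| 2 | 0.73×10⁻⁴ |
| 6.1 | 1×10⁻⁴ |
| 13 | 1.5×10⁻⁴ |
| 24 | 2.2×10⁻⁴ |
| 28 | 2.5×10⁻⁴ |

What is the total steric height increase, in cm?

Δh = 15 cm

Layer 1 at 24 °C → α = 2.2×10⁻⁴ K⁻¹
Layer 2 at 13 °C → α = 1.5×10⁻⁴ K⁻¹
Layer 3 at 2 °C → α = 0.73×10⁻⁴ K⁻¹
0–160 m: 160 × 2.2×10⁻⁴ × 1.8 = 0.06336 m
Layer 2: 0.65 × 430 × 1.5×10⁻⁴ = 0.041925 m
Layer 3: 890 × 0.73×10⁻⁴ × 0.64 = 0.0415808 m
Δh = 0.06336 + 0.041925 + 0.0415808 = 0.1468658 m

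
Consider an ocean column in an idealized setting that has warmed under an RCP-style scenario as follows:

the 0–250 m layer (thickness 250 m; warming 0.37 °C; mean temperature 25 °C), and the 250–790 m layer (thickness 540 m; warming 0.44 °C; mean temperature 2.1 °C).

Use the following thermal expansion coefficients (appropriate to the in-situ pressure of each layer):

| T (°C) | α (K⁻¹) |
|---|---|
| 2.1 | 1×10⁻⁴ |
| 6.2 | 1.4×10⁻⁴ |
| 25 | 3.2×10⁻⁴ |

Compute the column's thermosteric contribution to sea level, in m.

0.053 m of thermosteric rise

Layer 1 at 25 °C → α = 3.2×10⁻⁴ K⁻¹
Layer 2 at 2.1 °C → α = 1×10⁻⁴ K⁻¹
Layer 1: 3.2×10⁻⁴ × 250 × 0.37 = 0.02960 m
540 × 0.44 × 1×10⁻⁴ = 0.02376 m
Δh = 0.02960 + 0.02376 = 0.05336 m ≈ 0.053 m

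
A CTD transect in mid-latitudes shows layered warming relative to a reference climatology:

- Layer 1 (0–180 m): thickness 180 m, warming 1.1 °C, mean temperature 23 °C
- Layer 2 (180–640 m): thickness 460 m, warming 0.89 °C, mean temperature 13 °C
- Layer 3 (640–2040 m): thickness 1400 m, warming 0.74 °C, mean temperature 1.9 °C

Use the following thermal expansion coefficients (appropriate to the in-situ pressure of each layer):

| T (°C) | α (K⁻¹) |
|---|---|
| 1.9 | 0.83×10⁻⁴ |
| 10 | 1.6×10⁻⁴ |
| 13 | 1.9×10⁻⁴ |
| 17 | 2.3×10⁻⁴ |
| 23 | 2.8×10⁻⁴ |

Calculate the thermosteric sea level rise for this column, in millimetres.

Layer 1 at 23 °C → α = 2.8×10⁻⁴ K⁻¹
Layer 2 at 13 °C → α = 1.9×10⁻⁴ K⁻¹
Layer 3 at 1.9 °C → α = 0.83×10⁻⁴ K⁻¹
180 × 1.1 × 2.8×10⁻⁴ = 0.05544 m
Layer 2: 1.9×10⁻⁴ × 460 × 0.89 = 0.077786 m
Layer 3: 1400 × 0.74 × 0.83×10⁻⁴ = 0.085988 m
Δh = 0.05544 + 0.077786 + 0.085988 = 0.219214 m ≈ 220 mm

about 220 mm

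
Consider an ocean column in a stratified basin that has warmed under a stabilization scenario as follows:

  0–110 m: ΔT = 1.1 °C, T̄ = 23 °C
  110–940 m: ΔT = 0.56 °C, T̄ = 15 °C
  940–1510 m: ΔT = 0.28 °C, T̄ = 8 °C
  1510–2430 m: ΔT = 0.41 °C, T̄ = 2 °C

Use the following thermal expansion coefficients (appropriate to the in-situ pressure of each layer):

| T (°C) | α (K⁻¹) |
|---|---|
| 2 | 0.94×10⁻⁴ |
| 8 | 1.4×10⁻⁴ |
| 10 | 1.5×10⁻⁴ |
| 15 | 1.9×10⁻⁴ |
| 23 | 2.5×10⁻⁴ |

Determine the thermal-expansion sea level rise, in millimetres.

180 mm of thermosteric rise

Layer 1 at 23 °C → α = 2.5×10⁻⁴ K⁻¹
Layer 2 at 15 °C → α = 1.9×10⁻⁴ K⁻¹
Layer 3 at 8 °C → α = 1.4×10⁻⁴ K⁻¹
Layer 4 at 2 °C → α = 0.94×10⁻⁴ K⁻¹
Layer 1: 2.5×10⁻⁴ × 1.1 × 110 = 0.03025 m
830 × 1.9×10⁻⁴ × 0.56 = 0.088312 m
Layer 3: 1.4×10⁻⁴ × 570 × 0.28 = 0.022344 m
Layer 4: 0.41 × 920 × 0.94×10⁻⁴ = 0.0354568 m
Δh = 0.03025 + 0.088312 + 0.022344 + 0.0354568 = 0.1763628 m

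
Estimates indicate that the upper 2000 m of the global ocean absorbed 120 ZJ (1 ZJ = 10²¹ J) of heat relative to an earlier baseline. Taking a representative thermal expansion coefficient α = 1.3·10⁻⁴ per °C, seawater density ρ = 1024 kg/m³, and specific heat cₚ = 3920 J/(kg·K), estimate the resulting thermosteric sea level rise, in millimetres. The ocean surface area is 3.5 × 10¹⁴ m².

Per unit area: Q = 120×10²¹ / (3.5×10¹⁴) ≈ 3.429×10⁸ J/m²
Δh = αQ/(ρcₚ) = 1.3×10⁻⁴ × 3.429×10⁸ / (1024 × 3920) ≈ 0.011105 m

11.1 mm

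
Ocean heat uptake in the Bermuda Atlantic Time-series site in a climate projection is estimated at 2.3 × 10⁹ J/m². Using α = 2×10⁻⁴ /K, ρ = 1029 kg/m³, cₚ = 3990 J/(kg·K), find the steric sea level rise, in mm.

Δh = αQ/(ρcₚ) = 2×10⁻⁴ × 2.3×10⁹ / (1029 × 3990) ≈ 0.11204 m

112 mm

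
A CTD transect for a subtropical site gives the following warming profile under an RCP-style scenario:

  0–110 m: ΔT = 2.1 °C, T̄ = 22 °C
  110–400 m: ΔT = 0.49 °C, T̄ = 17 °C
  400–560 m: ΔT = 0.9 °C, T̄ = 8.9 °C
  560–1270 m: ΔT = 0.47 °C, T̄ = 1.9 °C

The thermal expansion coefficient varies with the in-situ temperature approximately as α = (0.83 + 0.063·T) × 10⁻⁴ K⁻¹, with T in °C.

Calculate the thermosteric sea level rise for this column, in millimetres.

Δh = 130 mm

Layer 1: α = (0.83 + 0.063×22)×10⁻⁴ = 2.216×10⁻⁴ K⁻¹
Layer 2: α = (0.83 + 0.063×17)×10⁻⁴ = 1.901×10⁻⁴ K⁻¹
Layer 3: α = (0.83 + 0.063×8.9)×10⁻⁴ = 1.3907×10⁻⁴ K⁻¹
Layer 4: α = (0.83 + 0.063×1.9)×10⁻⁴ = 0.9497×10⁻⁴ K⁻¹
0–110 m: 2.1 × 2.216×10⁻⁴ × 110 = 0.0511896 m
Layer 2: 1.901×10⁻⁴ × 290 × 0.49 = 0.02701321 m
0.9 × 160 × 1.3907×10⁻⁴ = 0.02002608 m
Layer 4: 0.9497×10⁻⁴ × 0.47 × 710 = 0.031691489 m
Δh = 0.0511896 + 0.02701321 + 0.02002608 + 0.031691489 = 0.129920379 m ≈ 130 mm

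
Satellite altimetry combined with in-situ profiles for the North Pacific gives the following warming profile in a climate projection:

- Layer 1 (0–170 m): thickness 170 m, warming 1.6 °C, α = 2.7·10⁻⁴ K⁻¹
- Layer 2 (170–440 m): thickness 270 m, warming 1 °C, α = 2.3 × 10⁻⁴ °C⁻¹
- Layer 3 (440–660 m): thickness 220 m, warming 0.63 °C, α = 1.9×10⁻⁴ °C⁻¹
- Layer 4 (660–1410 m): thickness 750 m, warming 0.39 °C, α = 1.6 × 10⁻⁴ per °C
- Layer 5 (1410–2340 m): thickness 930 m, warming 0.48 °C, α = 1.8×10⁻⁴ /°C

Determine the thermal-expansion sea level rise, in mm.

Δh = 289 mm

0–170 m: 1.6 × 170 × 2.7×10⁻⁴ = 0.07344 m
170–440 m: 270 × 1 × 2.3×10⁻⁴ = 0.06210 m
1.9×10⁻⁴ × 220 × 0.63 = 0.026334 m
660–1410 m: 1.6×10⁻⁴ × 750 × 0.39 = 0.04680 m
Layer 5: 1.8×10⁻⁴ × 0.48 × 930 = 0.080352 m
Δh = 0.07344 + 0.06210 + 0.026334 + 0.04680 + 0.080352 = 0.289026 m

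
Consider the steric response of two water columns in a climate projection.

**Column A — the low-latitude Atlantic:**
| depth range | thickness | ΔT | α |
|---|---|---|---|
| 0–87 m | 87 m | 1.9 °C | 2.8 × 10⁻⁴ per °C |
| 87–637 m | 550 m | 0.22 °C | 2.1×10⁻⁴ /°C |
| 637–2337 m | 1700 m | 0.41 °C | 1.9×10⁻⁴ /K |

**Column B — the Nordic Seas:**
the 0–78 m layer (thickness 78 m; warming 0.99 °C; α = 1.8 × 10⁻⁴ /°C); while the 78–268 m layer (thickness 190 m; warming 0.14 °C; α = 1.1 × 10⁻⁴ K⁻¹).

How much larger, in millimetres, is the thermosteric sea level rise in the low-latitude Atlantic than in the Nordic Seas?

190 mm

A 0–87 m: 2.8×10⁻⁴ × 87 × 1.9 = 0.046284 m
A Layer 2: 2.1×10⁻⁴ × 0.22 × 550 = 0.02541 m
A Layer 3: 1700 × 0.41 × 1.9×10⁻⁴ = 0.13243 m
A total: 0.204124 m
B 0–78 m: 0.99 × 1.8×10⁻⁴ × 78 = 0.0138996 m
B Layer 2: 190 × 0.14 × 1.1×10⁻⁴ = 0.002926 m
B total: 0.0168256 m
Difference: 0.204124 − 0.0168256 = 0.1872984 m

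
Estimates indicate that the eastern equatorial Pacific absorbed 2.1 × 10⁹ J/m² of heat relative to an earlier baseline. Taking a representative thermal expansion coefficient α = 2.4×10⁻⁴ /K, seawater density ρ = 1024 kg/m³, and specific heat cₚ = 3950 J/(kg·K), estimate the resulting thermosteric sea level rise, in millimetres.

Δh = 120 mm

Δh = αQ/(ρcₚ) = 2.4×10⁻⁴ × 2.1×10⁹ / (1024 × 3950) ≈ 0.12460 m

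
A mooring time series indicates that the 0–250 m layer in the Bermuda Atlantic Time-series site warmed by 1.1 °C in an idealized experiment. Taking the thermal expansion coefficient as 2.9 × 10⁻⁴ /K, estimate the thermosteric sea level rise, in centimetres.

8.0 cm of thermosteric rise

Δh = αΔT·H = 2.9×10⁻⁴ × 1.1 × 250 = 0.07975 m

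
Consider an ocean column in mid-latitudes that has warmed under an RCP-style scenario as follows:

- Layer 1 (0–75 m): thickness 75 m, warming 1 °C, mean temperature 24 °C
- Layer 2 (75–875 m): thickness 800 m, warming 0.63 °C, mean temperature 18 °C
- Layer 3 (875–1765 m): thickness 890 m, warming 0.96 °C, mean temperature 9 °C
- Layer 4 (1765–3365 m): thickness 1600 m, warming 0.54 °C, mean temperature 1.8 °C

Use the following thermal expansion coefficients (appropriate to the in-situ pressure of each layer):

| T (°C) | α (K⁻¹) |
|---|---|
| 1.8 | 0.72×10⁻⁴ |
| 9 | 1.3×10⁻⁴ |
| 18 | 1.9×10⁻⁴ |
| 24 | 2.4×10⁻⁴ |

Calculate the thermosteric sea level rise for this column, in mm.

Layer 1 at 24 °C → α = 2.4×10⁻⁴ K⁻¹
Layer 2 at 18 °C → α = 1.9×10⁻⁴ K⁻¹
Layer 3 at 9 °C → α = 1.3×10⁻⁴ K⁻¹
Layer 4 at 1.8 °C → α = 0.72×10⁻⁴ K⁻¹
2.4×10⁻⁴ × 1 × 75 = 0.01800 m
800 × 0.63 × 1.9×10⁻⁴ = 0.09576 m
1.3×10⁻⁴ × 0.96 × 890 = 0.111072 m
1765–3365 m: 0.72×10⁻⁴ × 1600 × 0.54 = 0.062208 m
Δh = 0.01800 + 0.09576 + 0.111072 + 0.062208 = 0.28704 m ≈ 290 mm

Δh ≈ 290 mm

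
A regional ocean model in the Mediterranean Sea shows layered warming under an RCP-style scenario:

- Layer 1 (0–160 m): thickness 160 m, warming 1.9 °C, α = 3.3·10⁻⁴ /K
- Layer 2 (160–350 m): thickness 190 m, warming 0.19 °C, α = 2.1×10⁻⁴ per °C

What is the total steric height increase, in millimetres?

160 × 1.9 × 3.3×10⁻⁴ = 0.10032 m
190 × 0.19 × 2.1×10⁻⁴ = 0.007581 m
Δh = 0.10032 + 0.007581 = 0.107901 m

Δh = 110 mm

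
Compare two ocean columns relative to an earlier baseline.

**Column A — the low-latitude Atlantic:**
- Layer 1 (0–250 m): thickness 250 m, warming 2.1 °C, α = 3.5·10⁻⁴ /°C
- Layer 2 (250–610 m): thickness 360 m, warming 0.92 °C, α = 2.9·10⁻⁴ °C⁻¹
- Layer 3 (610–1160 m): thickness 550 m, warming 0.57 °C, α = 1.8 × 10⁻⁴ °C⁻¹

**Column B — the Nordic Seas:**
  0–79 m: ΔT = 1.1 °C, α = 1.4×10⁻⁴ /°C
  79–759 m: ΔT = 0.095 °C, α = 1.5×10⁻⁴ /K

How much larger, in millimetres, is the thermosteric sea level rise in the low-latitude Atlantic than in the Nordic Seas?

314 mm larger

A Layer 1: 250 × 2.1 × 3.5×10⁻⁴ = 0.18375 m
A 250–610 m: 2.9×10⁻⁴ × 0.92 × 360 = 0.096048 m
A 610–1160 m: 1.8×10⁻⁴ × 0.57 × 550 = 0.05643 m
A total: 0.336228 m
B 1.4×10⁻⁴ × 79 × 1.1 = 0.012166 m
B Layer 2: 1.5×10⁻⁴ × 0.095 × 680 = 0.00969 m
B total: 0.021856 m
Difference: 0.336228 − 0.021856 = 0.314372 m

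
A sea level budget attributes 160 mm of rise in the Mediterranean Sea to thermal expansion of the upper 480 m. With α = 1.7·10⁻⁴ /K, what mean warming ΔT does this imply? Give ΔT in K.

ΔT = Δh/(αH) = 0.16 / (1.7×10⁻⁴ × 480) ≈ 1.961 K

1.96 K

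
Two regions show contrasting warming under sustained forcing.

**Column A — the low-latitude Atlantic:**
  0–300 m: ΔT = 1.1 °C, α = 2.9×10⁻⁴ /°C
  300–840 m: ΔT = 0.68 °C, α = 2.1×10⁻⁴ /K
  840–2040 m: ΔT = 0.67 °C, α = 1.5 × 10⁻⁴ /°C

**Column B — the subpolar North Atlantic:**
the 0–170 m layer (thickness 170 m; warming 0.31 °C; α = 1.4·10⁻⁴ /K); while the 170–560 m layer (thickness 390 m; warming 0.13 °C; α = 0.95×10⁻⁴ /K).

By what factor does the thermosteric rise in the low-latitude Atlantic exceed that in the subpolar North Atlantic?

A 2.9×10⁻⁴ × 1.1 × 300 = 0.09570 m
A 0.68 × 540 × 2.1×10⁻⁴ = 0.077112 m
A Layer 3: 1.5×10⁻⁴ × 1200 × 0.67 = 0.12060 m
A total: 0.293412 m
B Layer 1: 0.31 × 170 × 1.4×10⁻⁴ = 0.007378 m
B 170–560 m: 0.95×10⁻⁴ × 0.13 × 390 = 0.0048165 m
B total: 0.0121945 m
Ratio: 0.293412 / 0.0121945 ≈ 24.06

≈ 24×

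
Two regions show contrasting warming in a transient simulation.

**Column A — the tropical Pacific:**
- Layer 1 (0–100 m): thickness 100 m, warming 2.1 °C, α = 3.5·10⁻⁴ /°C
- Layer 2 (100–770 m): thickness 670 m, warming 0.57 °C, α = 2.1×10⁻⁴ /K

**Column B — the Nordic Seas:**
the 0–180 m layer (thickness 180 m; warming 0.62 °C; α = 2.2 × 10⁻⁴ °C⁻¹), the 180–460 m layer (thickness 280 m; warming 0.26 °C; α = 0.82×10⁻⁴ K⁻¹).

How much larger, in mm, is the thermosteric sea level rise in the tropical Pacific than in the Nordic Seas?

120 mm larger

A 2.1 × 3.5×10⁻⁴ × 100 = 0.07350 m
A 100–770 m: 0.57 × 2.1×10⁻⁴ × 670 = 0.080199 m
A total: 0.153699 m
B 0–180 m: 180 × 2.2×10⁻⁴ × 0.62 = 0.024552 m
B 180–460 m: 0.26 × 280 × 0.82×10⁻⁴ = 0.0059696 m
B total: 0.0305216 m
Difference: 0.153699 − 0.0305216 = 0.1231774 m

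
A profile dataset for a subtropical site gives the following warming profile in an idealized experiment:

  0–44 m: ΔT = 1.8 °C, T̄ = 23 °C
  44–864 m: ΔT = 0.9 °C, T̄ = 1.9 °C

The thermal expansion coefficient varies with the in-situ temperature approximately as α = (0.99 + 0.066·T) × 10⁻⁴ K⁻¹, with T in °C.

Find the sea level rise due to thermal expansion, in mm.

Layer 1: α = (0.99 + 0.066×23)×10⁻⁴ = 2.508×10⁻⁴ K⁻¹
Layer 2: α = (0.99 + 0.066×1.9)×10⁻⁴ = 1.1154×10⁻⁴ K⁻¹
1.8 × 2.508×10⁻⁴ × 44 = 0.01986336 m
1.1154×10⁻⁴ × 0.9 × 820 = 0.08231652 m
Δh = 0.01986336 + 0.08231652 = 0.10217988 m

102 mm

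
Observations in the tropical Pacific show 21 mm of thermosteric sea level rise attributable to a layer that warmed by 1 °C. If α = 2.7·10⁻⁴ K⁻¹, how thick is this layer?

H ≈ 77.8 m

H = Δh/(αΔT) = 0.021 / (2.7×10⁻⁴ × 1) ≈ 77.78 m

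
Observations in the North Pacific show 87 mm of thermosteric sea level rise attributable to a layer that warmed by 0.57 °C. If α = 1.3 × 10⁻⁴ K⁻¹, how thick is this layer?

about 1170 m

H = Δh/(αΔT) = 0.087 / (1.3×10⁻⁴ × 0.57) ≈ 1174 m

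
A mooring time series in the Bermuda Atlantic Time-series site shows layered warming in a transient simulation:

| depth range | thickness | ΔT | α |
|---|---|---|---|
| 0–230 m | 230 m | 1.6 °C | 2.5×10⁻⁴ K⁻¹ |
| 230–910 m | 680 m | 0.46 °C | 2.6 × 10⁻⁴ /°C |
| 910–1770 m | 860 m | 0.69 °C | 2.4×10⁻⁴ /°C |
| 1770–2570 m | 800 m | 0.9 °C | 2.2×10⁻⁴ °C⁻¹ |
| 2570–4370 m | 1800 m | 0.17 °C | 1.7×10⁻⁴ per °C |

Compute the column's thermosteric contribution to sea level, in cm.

Δh = 53 cm

Layer 1: 2.5×10⁻⁴ × 230 × 1.6 = 0.09200 m
680 × 0.46 × 2.6×10⁻⁴ = 0.081328 m
860 × 2.4×10⁻⁴ × 0.69 = 0.142416 m
Layer 4: 800 × 2.2×10⁻⁴ × 0.9 = 0.15840 m
Layer 5: 0.17 × 1.7×10⁻⁴ × 1800 = 0.05202 m
Δh = 0.09200 + 0.081328 + 0.142416 + 0.15840 + 0.05202 = 0.526164 m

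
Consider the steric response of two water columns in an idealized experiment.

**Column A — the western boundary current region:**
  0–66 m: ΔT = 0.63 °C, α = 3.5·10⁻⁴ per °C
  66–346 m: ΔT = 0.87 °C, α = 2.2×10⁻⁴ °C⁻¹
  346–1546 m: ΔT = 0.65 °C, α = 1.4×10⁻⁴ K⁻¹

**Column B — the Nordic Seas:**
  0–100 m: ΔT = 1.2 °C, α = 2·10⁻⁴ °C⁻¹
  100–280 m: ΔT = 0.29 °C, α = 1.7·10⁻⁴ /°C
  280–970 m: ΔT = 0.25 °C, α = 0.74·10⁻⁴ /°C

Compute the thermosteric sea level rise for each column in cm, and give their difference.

A 0–66 m: 3.5×10⁻⁴ × 66 × 0.63 = 0.014553 m
A 66–346 m: 2.2×10⁻⁴ × 0.87 × 280 = 0.053592 m
A Layer 3: 0.65 × 1.4×10⁻⁴ × 1200 = 0.10920 m
A total: 0.177345 m
B 0–100 m: 2×10⁻⁴ × 100 × 1.2 = 0.02400 m
B Layer 2: 0.29 × 180 × 1.7×10⁻⁴ = 0.008874 m
B 280–970 m: 0.74×10⁻⁴ × 0.25 × 690 = 0.012765 m
B total: 0.045639 m
Difference: 0.177345 − 0.045639 = 0.131706 m

Δh_A ≈ 17.7 cm, Δh_B ≈ 4.56 cm; difference ≈ 13.2 cm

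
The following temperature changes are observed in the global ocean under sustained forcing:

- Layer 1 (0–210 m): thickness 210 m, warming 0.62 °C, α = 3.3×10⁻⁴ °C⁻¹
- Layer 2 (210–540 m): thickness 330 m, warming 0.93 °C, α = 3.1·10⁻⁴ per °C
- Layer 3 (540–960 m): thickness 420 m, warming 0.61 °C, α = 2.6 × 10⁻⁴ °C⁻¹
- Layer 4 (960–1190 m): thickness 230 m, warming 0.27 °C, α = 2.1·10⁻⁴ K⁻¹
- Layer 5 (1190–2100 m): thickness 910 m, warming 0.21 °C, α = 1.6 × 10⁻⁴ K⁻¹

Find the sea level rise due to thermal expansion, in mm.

250 mm of thermosteric rise

0–210 m: 0.62 × 210 × 3.3×10⁻⁴ = 0.042966 m
3.1×10⁻⁴ × 0.93 × 330 = 0.095139 m
420 × 0.61 × 2.6×10⁻⁴ = 0.066612 m
0.27 × 230 × 2.1×10⁻⁴ = 0.013041 m
1190–2100 m: 910 × 0.21 × 1.6×10⁻⁴ = 0.030576 m
Δh = 0.042966 + 0.095139 + 0.066612 + 0.013041 + 0.030576 = 0.248334 m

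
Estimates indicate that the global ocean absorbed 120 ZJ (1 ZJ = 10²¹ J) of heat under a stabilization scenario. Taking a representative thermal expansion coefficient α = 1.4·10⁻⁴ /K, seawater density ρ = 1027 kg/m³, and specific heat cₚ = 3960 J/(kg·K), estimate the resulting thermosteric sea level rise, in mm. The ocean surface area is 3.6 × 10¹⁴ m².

about 11 mm

Per unit area: Q = 120×10²¹ / (3.6×10¹⁴) ≈ 3.333×10⁸ J/m²
Δh = αQ/(ρcₚ) = 1.4×10⁻⁴ × 3.333×10⁸ / (1027 × 3960) ≈ 0.011474 m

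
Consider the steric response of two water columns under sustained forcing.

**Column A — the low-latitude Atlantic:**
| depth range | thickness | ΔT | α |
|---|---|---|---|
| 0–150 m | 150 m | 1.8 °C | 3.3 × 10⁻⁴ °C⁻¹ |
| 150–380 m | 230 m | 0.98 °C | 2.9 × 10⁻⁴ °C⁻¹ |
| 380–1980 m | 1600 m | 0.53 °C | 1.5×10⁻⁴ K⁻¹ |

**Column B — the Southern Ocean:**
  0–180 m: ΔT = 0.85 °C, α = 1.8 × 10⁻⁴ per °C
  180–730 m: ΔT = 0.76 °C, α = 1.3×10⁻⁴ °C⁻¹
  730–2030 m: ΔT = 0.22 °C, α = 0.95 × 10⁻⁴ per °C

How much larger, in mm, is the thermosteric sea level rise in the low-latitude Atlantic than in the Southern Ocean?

Δh_A − Δh_B ≈ 170 mm

A 0–150 m: 150 × 3.3×10⁻⁴ × 1.8 = 0.08910 m
A 230 × 0.98 × 2.9×10⁻⁴ = 0.065366 m
A 380–1980 m: 1.5×10⁻⁴ × 1600 × 0.53 = 0.12720 m
A total: 0.281666 m
B 180 × 0.85 × 1.8×10⁻⁴ = 0.02754 m
B 1.3×10⁻⁴ × 550 × 0.76 = 0.05434 m
B 1300 × 0.95×10⁻⁴ × 0.22 = 0.02717 m
B total: 0.10905 m
Difference: 0.281666 − 0.10905 = 0.172616 m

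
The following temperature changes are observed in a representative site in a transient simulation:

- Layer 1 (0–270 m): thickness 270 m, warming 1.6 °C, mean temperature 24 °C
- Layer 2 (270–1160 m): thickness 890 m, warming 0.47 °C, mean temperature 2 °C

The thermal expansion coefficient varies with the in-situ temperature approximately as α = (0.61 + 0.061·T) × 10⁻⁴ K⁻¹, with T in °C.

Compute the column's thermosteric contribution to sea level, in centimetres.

about 12 cm

Layer 1: α = (0.61 + 0.061×24)×10⁻⁴ = 2.074×10⁻⁴ K⁻¹
Layer 2: α = (0.61 + 0.061×2)×10⁻⁴ = 0.732×10⁻⁴ K⁻¹
Layer 1: 270 × 1.6 × 2.074×10⁻⁴ = 0.0895968 m
0.732×10⁻⁴ × 0.47 × 890 = 0.03061956 m
Δh = 0.0895968 + 0.03061956 = 0.12021636 m ≈ 12 cm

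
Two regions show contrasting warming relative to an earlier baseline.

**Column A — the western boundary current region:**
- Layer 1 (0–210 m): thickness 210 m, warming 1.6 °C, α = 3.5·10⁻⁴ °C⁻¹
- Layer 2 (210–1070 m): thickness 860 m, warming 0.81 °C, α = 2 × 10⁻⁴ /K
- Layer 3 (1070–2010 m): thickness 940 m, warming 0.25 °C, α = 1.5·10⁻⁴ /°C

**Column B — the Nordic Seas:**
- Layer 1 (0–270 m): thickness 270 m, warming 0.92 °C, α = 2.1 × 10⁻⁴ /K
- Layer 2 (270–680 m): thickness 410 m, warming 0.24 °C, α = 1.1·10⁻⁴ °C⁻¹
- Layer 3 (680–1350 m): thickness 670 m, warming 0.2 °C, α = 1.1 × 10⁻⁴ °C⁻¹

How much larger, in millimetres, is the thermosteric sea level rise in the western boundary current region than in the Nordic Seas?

A 0–210 m: 210 × 3.5×10⁻⁴ × 1.6 = 0.11760 m
A 210–1070 m: 0.81 × 860 × 2×10⁻⁴ = 0.13932 m
A 940 × 1.5×10⁻⁴ × 0.25 = 0.03525 m
A total: 0.29217 m
B 0.92 × 270 × 2.1×10⁻⁴ = 0.052164 m
B Layer 2: 0.24 × 1.1×10⁻⁴ × 410 = 0.010824 m
B Layer 3: 670 × 0.2 × 1.1×10⁻⁴ = 0.01474 m
B total: 0.077728 m
Difference: 0.29217 − 0.077728 = 0.214442 m

214 mm larger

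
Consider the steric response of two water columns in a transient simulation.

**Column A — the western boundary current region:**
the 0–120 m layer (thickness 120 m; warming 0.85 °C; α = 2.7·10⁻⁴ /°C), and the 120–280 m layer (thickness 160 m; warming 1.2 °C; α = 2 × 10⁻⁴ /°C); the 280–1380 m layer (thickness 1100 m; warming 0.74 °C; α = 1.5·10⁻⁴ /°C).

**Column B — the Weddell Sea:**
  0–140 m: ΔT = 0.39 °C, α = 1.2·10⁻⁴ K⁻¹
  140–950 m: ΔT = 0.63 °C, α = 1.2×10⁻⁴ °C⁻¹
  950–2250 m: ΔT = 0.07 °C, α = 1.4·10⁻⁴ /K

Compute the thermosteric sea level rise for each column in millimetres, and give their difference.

A: 188 mm; B: 80.5 mm; difference 108 mm

A 2.7×10⁻⁴ × 0.85 × 120 = 0.02754 m
A 2×10⁻⁴ × 160 × 1.2 = 0.03840 m
A 0.74 × 1100 × 1.5×10⁻⁴ = 0.12210 m
A total: 0.18804 m
B 0–140 m: 140 × 0.39 × 1.2×10⁻⁴ = 0.006552 m
B Layer 2: 810 × 1.2×10⁻⁴ × 0.63 = 0.061236 m
B 1.4×10⁻⁴ × 1300 × 0.07 = 0.01274 m
B total: 0.080528 m
Difference: 0.18804 − 0.080528 = 0.107512 m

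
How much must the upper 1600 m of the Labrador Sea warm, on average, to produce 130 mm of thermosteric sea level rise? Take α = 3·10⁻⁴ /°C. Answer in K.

about 0.271 K

ΔT = Δh/(αH) = 0.13 / (3×10⁻⁴ × 1600) ≈ 0.2708 K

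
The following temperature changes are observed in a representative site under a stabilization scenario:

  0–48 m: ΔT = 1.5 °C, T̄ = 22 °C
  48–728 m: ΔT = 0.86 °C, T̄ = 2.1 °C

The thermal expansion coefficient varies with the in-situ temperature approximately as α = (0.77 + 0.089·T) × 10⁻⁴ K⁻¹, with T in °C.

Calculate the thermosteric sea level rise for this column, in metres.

Layer 1: α = (0.77 + 0.089×22)×10⁻⁴ = 2.728×10⁻⁴ K⁻¹
Layer 2: α = (0.77 + 0.089×2.1)×10⁻⁴ = 0.9569×10⁻⁴ K⁻¹
0–48 m: 1.5 × 48 × 2.728×10⁻⁴ = 0.0196416 m
Layer 2: 0.86 × 0.9569×10⁻⁴ × 680 = 0.055959512 m
Δh = 0.0196416 + 0.055959512 = 0.075601112 m

Δh ≈ 0.0756 m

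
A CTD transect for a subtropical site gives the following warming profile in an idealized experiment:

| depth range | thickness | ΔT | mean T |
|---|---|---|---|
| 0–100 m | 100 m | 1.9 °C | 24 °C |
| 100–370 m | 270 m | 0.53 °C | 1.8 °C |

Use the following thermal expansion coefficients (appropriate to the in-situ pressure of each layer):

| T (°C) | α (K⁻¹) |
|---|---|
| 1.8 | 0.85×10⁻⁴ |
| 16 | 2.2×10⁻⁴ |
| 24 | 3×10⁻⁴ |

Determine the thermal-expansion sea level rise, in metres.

0.0692 m

Layer 1 at 24 °C → α = 3×10⁻⁴ K⁻¹
Layer 2 at 1.8 °C → α = 0.85×10⁻⁴ K⁻¹
0–100 m: 1.9 × 3×10⁻⁴ × 100 = 0.05700 m
100–370 m: 0.53 × 270 × 0.85×10⁻⁴ = 0.0121635 m
Δh = 0.05700 + 0.0121635 = 0.0691635 m ≈ 0.0692 m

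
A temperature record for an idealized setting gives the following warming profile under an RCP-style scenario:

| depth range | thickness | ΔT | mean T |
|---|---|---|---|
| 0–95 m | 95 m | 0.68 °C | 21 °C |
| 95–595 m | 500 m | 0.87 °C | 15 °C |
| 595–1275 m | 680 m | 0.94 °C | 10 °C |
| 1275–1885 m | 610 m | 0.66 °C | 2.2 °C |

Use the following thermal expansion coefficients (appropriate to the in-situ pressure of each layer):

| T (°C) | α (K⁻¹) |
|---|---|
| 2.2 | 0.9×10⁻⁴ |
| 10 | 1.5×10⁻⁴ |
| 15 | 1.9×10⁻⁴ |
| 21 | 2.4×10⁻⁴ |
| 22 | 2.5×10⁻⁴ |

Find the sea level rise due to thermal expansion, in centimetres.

Layer 1 at 21 °C → α = 2.4×10⁻⁴ K⁻¹
Layer 2 at 15 °C → α = 1.9×10⁻⁴ K⁻¹
Layer 3 at 10 °C → α = 1.5×10⁻⁴ K⁻¹
Layer 4 at 2.2 °C → α = 0.9×10⁻⁴ K⁻¹
0.68 × 95 × 2.4×10⁻⁴ = 0.015504 m
500 × 1.9×10⁻⁴ × 0.87 = 0.08265 m
0.94 × 680 × 1.5×10⁻⁴ = 0.09588 m
1275–1885 m: 0.66 × 0.9×10⁻⁴ × 610 = 0.036234 m
Δh = 0.015504 + 0.08265 + 0.09588 + 0.036234 = 0.230268 m

23 cm of thermosteric rise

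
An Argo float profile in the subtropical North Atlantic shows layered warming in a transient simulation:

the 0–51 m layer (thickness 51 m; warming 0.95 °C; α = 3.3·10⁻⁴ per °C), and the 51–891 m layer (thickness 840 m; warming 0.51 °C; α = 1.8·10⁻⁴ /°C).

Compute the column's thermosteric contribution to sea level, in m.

Layer 1: 51 × 3.3×10⁻⁴ × 0.95 = 0.0159885 m
1.8×10⁻⁴ × 840 × 0.51 = 0.077112 m
Δh = 0.0159885 + 0.077112 = 0.0931005 m

0.0931 m of thermosteric rise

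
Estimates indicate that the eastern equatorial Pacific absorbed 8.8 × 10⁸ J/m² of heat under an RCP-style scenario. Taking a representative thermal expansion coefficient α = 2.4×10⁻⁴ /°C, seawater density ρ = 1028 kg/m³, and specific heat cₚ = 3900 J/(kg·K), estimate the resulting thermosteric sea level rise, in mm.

Δh = αQ/(ρcₚ) = 2.4×10⁻⁴ × 8.8×10⁸ / (1028 × 3900) ≈ 0.052679 m

about 52.7 mm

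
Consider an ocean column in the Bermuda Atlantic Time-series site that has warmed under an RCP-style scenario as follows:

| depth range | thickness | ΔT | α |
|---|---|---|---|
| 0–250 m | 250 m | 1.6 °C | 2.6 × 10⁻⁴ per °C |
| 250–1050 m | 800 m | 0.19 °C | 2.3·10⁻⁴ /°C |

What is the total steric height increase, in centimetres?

2.6×10⁻⁴ × 1.6 × 250 = 0.10400 m
800 × 2.3×10⁻⁴ × 0.19 = 0.03496 m
Δh = 0.10400 + 0.03496 = 0.13896 m

13.9 cm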